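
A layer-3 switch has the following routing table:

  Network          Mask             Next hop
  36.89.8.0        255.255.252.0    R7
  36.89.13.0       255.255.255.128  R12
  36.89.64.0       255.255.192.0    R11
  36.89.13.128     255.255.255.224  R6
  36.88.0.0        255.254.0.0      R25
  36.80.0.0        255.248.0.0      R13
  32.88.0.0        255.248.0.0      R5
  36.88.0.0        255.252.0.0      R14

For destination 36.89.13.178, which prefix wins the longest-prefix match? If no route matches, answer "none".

Entries matching 36.89.13.178:
  36.88.0.0/14 (36.88.0.0 - 36.91.255.255)
  36.88.0.0/15 (36.88.0.0 - 36.89.255.255)
Most specific is 36.88.0.0/15.

36.88.0.0/15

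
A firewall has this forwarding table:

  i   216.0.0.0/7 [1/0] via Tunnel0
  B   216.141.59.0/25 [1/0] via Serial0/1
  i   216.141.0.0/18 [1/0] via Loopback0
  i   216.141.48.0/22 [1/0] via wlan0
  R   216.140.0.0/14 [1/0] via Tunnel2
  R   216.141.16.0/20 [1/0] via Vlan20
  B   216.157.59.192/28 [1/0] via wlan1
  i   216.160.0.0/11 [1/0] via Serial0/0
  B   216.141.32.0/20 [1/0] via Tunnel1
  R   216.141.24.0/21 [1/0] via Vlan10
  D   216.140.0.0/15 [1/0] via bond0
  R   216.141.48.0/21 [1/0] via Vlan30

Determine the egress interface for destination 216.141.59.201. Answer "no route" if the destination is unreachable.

Routes whose prefix contains 216.141.59.201:
  216.0.0.0/7 (216.0.0.0 - 217.255.255.255) -> Tunnel0
  216.140.0.0/14 (216.140.0.0 - 216.143.255.255) -> Tunnel2
  216.140.0.0/15 (216.140.0.0 - 216.141.255.255) -> bond0
  216.141.0.0/18 (216.141.0.0 - 216.141.63.255) -> Loopback0
More-specific entries that do NOT match:
  216.157.59.192/28 (216.157.59.192 - 216.157.59.207) does not contain 216.141.59.201
  216.141.59.0/25 (216.141.59.0 - 216.141.59.127) does not contain 216.141.59.201
  216.141.48.0/22 (216.141.48.0 - 216.141.51.255) does not contain 216.141.59.201
  216.141.24.0/21 (216.141.24.0 - 216.141.31.255) does not contain 216.141.59.201
  216.141.48.0/21 (216.141.48.0 - 216.141.55.255) does not contain 216.141.59.201
  216.141.16.0/20 (216.141.16.0 - 216.141.31.255) does not contain 216.141.59.201
  216.141.32.0/20 (216.141.32.0 - 216.141.47.255) does not contain 216.141.59.201
Longest matching prefix is /18 -> interface Loopback0.

Loopback0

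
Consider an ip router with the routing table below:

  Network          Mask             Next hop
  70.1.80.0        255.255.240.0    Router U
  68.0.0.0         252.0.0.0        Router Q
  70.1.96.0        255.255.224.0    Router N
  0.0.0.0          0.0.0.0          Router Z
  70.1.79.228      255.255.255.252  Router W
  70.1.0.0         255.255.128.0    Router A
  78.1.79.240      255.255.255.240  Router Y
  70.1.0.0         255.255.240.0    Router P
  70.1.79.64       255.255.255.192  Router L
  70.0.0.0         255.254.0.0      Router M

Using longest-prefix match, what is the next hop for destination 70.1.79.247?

Routes whose prefix contains 70.1.79.247:
  0.0.0.0/0 (default, matches everything) -> Router Z
  68.0.0.0/6 (68.0.0.0 - 71.255.255.255) -> Router Q
  70.0.0.0/15 (70.0.0.0 - 70.1.255.255) -> Router M
  70.1.0.0/17 (70.1.0.0 - 70.1.127.255) -> Router A
More-specific entries that do NOT match:
  70.1.79.228/30 (70.1.79.228 - 70.1.79.231) does not contain 70.1.79.247
  78.1.79.240/28 (78.1.79.240 - 78.1.79.255) does not contain 70.1.79.247
  70.1.79.64/26 (70.1.79.64 - 70.1.79.127) does not contain 70.1.79.247
  70.1.80.0/20 (70.1.80.0 - 70.1.95.255) does not contain 70.1.79.247
  70.1.0.0/20 (70.1.0.0 - 70.1.15.255) does not contain 70.1.79.247
  70.1.96.0/19 (70.1.96.0 - 70.1.127.255) does not contain 70.1.79.247
Longest matching prefix is /17 -> next hop Router A.

Router A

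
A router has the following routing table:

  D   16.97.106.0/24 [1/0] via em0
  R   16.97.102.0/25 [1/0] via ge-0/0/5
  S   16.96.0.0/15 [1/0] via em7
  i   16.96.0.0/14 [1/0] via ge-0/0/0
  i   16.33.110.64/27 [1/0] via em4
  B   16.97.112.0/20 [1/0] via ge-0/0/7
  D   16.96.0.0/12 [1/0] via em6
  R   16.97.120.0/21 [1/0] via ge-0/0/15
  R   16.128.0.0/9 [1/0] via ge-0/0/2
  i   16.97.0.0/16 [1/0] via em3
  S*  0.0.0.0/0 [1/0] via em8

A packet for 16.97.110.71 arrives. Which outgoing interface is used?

Routes whose prefix contains 16.97.110.71:
  0.0.0.0/0 (default, matches everything) -> em8
  16.96.0.0/12 (16.96.0.0 - 16.111.255.255) -> em6
  16.96.0.0/14 (16.96.0.0 - 16.99.255.255) -> ge-0/0/0
  16.96.0.0/15 (16.96.0.0 - 16.97.255.255) -> em7
  16.97.0.0/16 (16.97.0.0 - 16.97.255.255) -> em3
More-specific entries that do NOT match:
  16.33.110.64/27 (16.33.110.64 - 16.33.110.95) does not contain 16.97.110.71
  16.97.102.0/25 (16.97.102.0 - 16.97.102.127) does not contain 16.97.110.71
  16.97.106.0/24 (16.97.106.0 - 16.97.106.255) does not contain 16.97.110.71
  16.97.120.0/21 (16.97.120.0 - 16.97.127.255) does not contain 16.97.110.71
  16.97.112.0/20 (16.97.112.0 - 16.97.127.255) does not contain 16.97.110.71
Longest matching prefix is /16 -> interface em3.

em3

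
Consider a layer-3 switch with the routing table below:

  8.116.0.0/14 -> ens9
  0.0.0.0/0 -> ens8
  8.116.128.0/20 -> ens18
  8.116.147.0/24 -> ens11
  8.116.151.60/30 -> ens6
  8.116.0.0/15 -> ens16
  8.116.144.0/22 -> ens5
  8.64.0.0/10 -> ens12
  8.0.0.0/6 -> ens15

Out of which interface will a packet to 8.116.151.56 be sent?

Routes whose prefix contains 8.116.151.56:
  0.0.0.0/0 (default, matches everything) -> ens8
  8.0.0.0/6 (8.0.0.0 - 11.255.255.255) -> ens15
  8.64.0.0/10 (8.64.0.0 - 8.127.255.255) -> ens12
  8.116.0.0/14 (8.116.0.0 - 8.119.255.255) -> ens9
  8.116.0.0/15 (8.116.0.0 - 8.117.255.255) -> ens16
More-specific entries that do NOT match:
  8.116.151.60/30 (8.116.151.60 - 8.116.151.63) does not contain 8.116.151.56
  8.116.147.0/24 (8.116.147.0 - 8.116.147.255) does not contain 8.116.151.56
  8.116.144.0/22 (8.116.144.0 - 8.116.147.255) does not contain 8.116.151.56
  8.116.128.0/20 (8.116.128.0 - 8.116.143.255) does not contain 8.116.151.56
Longest matching prefix is /15 -> interface ens16.

ens16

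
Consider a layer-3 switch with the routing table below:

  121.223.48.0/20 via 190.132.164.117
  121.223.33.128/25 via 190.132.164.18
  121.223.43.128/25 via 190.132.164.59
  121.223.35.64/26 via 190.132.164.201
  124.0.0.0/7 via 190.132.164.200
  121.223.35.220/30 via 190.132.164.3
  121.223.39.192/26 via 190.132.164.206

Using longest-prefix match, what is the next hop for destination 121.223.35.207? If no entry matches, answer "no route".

No entry's prefix contains 121.223.35.207; there is no default route.

no route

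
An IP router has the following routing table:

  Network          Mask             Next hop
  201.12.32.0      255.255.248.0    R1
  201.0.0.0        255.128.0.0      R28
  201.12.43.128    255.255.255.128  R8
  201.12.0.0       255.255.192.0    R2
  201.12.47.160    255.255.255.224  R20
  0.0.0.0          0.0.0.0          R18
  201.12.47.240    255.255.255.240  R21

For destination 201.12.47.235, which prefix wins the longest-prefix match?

201.12.0.0/18

Entries matching 201.12.47.235:
  0.0.0.0/0 (default, matches everything)
  201.0.0.0/9 (201.0.0.0 - 201.127.255.255)
  201.12.0.0/18 (201.12.0.0 - 201.12.63.255)
Most specific is 201.12.0.0/18.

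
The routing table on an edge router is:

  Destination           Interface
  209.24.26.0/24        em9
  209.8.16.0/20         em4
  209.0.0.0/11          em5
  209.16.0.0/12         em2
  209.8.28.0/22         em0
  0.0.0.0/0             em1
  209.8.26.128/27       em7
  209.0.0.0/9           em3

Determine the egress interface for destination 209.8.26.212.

Routes whose prefix contains 209.8.26.212:
  0.0.0.0/0 (default, matches everything) -> em1
  209.0.0.0/9 (209.0.0.0 - 209.127.255.255) -> em3
  209.0.0.0/11 (209.0.0.0 - 209.31.255.255) -> em5
  209.8.16.0/20 (209.8.16.0 - 209.8.31.255) -> em4
More-specific entries that do NOT match:
  209.8.26.128/27 (209.8.26.128 - 209.8.26.159) does not contain 209.8.26.212
  209.24.26.0/24 (209.24.26.0 - 209.24.26.255) does not contain 209.8.26.212
  209.8.28.0/22 (209.8.28.0 - 209.8.31.255) does not contain 209.8.26.212
Longest matching prefix is /20 -> interface em4.

em4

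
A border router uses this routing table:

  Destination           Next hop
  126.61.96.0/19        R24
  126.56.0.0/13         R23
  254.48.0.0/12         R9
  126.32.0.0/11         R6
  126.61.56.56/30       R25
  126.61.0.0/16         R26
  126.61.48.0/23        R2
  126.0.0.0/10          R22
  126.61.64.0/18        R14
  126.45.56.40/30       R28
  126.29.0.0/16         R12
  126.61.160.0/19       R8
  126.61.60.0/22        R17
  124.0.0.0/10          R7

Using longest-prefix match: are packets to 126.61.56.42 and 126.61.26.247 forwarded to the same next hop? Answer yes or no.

126.61.56.42: longest match 126.61.0.0/16 -> R26
126.61.26.247: longest match 126.61.0.0/16 -> R26

yes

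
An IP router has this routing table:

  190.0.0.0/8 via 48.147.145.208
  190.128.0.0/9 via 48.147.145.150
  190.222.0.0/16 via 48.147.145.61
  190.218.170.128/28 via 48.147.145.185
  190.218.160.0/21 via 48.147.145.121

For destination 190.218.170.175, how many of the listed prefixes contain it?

Prefixes containing 190.218.170.175:
  190.0.0.0/8 (190.0.0.0 - 190.255.255.255)
  190.128.0.0/9 (190.128.0.0 - 190.255.255.255)
Total matching entries: 2.

2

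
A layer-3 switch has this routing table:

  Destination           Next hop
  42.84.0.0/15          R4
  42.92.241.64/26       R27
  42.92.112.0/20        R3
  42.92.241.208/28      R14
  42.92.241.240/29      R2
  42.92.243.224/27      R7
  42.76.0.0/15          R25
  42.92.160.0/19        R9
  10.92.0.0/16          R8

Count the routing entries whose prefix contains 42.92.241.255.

0

No listed prefix contains 42.92.241.255.
Total matching entries: 0.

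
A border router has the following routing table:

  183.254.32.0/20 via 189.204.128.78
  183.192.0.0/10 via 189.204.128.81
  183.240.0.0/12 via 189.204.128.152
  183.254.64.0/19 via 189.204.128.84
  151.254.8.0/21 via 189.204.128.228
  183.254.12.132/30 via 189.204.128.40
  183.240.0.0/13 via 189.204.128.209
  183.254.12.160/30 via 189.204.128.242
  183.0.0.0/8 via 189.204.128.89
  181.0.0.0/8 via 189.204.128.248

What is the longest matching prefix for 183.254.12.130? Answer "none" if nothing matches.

Entries matching 183.254.12.130:
  183.0.0.0/8 (183.0.0.0 - 183.255.255.255)
  183.192.0.0/10 (183.192.0.0 - 183.255.255.255)
  183.240.0.0/12 (183.240.0.0 - 183.255.255.255)
Most specific is 183.240.0.0/12.

183.240.0.0/12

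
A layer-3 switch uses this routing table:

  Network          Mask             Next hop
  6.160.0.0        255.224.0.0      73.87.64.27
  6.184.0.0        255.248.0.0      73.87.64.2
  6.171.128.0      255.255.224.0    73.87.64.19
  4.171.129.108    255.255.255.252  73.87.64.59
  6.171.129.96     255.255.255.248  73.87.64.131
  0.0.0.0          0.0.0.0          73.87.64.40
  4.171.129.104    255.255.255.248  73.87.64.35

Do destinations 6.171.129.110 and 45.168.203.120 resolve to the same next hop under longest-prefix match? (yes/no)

6.171.129.110: longest match 6.171.128.0/19 -> 73.87.64.19
45.168.203.120: longest match 0.0.0.0/0 -> 73.87.64.40

no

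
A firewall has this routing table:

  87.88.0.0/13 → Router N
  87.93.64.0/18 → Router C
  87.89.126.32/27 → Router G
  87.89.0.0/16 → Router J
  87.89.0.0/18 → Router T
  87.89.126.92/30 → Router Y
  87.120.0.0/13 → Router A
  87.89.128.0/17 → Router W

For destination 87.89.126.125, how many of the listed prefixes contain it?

Prefixes containing 87.89.126.125:
  87.88.0.0/13 (87.88.0.0 - 87.95.255.255)
  87.89.0.0/16 (87.89.0.0 - 87.89.255.255)
Total matching entries: 2.

2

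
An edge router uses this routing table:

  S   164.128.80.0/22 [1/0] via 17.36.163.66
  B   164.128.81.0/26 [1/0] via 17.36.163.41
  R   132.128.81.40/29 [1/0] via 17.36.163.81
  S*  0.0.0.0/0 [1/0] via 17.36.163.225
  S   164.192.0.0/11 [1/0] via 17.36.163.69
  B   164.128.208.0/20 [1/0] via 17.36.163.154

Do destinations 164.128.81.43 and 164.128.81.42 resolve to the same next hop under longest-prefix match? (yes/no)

yes

164.128.81.43: longest match 164.128.81.0/26 -> 17.36.163.41
164.128.81.42: longest match 164.128.81.0/26 -> 17.36.163.41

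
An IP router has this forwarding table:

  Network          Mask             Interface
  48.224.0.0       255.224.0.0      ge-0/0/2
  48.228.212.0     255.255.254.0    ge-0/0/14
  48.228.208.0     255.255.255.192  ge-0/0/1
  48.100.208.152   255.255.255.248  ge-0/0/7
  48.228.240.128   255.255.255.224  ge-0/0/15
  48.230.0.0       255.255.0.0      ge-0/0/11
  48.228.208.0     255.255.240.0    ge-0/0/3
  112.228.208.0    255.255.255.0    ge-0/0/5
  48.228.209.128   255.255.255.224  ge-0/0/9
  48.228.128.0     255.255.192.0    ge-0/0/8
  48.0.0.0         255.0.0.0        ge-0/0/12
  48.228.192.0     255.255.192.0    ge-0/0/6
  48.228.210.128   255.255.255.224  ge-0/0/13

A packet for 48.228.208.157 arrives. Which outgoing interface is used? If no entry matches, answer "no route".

ge-0/0/3

Routes whose prefix contains 48.228.208.157:
  48.0.0.0/8 (48.0.0.0 - 48.255.255.255) -> ge-0/0/12
  48.224.0.0/11 (48.224.0.0 - 48.255.255.255) -> ge-0/0/2
  48.228.192.0/18 (48.228.192.0 - 48.228.255.255) -> ge-0/0/6
  48.228.208.0/20 (48.228.208.0 - 48.228.223.255) -> ge-0/0/3
More-specific entries that do NOT match:
  48.100.208.152/29 (48.100.208.152 - 48.100.208.159) does not contain 48.228.208.157
  48.228.240.128/27 (48.228.240.128 - 48.228.240.159) does not contain 48.228.208.157
  48.228.209.128/27 (48.228.209.128 - 48.228.209.159) does not contain 48.228.208.157
  48.228.210.128/27 (48.228.210.128 - 48.228.210.159) does not contain 48.228.208.157
  48.228.208.0/26 (48.228.208.0 - 48.228.208.63) does not contain 48.228.208.157
  112.228.208.0/24 (112.228.208.0 - 112.228.208.255) does not contain 48.228.208.157
  48.228.212.0/23 (48.228.212.0 - 48.228.213.255) does not contain 48.228.208.157
Longest matching prefix is /20 -> interface ge-0/0/3.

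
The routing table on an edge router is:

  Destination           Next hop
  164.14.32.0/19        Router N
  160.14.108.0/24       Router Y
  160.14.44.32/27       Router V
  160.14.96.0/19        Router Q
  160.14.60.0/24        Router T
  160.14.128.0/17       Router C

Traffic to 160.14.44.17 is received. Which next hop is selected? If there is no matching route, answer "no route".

No entry's prefix contains 160.14.44.17; there is no default route.

no route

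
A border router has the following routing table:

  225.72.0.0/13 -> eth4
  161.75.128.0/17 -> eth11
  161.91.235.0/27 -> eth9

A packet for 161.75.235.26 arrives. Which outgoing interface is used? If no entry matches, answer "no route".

eth11

Routes whose prefix contains 161.75.235.26:
  161.75.128.0/17 (161.75.128.0 - 161.75.255.255) -> eth11
More-specific entries that do NOT match:
  161.91.235.0/27 (161.91.235.0 - 161.91.235.31) does not contain 161.75.235.26
Longest matching prefix is /17 -> interface eth11.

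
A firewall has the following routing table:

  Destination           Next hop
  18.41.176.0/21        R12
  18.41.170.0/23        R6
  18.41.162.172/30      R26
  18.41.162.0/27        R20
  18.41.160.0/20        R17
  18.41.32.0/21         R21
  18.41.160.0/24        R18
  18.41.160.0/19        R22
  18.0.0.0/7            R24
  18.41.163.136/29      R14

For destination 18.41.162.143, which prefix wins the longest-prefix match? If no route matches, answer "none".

Entries matching 18.41.162.143:
  18.0.0.0/7 (18.0.0.0 - 19.255.255.255)
  18.41.160.0/19 (18.41.160.0 - 18.41.191.255)
  18.41.160.0/20 (18.41.160.0 - 18.41.175.255)
Most specific is 18.41.160.0/20.

18.41.160.0/20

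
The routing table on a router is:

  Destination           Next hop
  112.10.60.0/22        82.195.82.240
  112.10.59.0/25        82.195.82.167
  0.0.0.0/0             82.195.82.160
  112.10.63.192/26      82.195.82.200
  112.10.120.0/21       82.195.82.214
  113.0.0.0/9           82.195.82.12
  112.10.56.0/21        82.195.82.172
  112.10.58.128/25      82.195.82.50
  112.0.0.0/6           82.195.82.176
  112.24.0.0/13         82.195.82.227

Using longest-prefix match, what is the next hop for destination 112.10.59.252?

Routes whose prefix contains 112.10.59.252:
  0.0.0.0/0 (default, matches everything) -> 82.195.82.160
  112.0.0.0/6 (112.0.0.0 - 115.255.255.255) -> 82.195.82.176
  112.10.56.0/21 (112.10.56.0 - 112.10.63.255) -> 82.195.82.172
More-specific entries that do NOT match:
  112.10.63.192/26 (112.10.63.192 - 112.10.63.255) does not contain 112.10.59.252
  112.10.59.0/25 (112.10.59.0 - 112.10.59.127) does not contain 112.10.59.252
  112.10.58.128/25 (112.10.58.128 - 112.10.58.255) does not contain 112.10.59.252
  112.10.60.0/22 (112.10.60.0 - 112.10.63.255) does not contain 112.10.59.252
Longest matching prefix is /21 -> next hop 82.195.82.172.

82.195.82.172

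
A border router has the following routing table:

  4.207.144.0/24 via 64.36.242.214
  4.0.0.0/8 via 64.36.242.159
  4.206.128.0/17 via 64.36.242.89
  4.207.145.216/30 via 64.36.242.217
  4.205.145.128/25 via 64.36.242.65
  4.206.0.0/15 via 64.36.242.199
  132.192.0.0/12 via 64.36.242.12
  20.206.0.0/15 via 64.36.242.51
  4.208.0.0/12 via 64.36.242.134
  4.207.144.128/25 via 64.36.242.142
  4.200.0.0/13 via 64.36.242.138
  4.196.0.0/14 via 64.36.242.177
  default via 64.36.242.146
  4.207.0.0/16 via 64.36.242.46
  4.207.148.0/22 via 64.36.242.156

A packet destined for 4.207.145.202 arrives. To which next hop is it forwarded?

64.36.242.46

Routes whose prefix contains 4.207.145.202:
  0.0.0.0/0 (default, matches everything) -> 64.36.242.146
  4.0.0.0/8 (4.0.0.0 - 4.255.255.255) -> 64.36.242.159
  4.200.0.0/13 (4.200.0.0 - 4.207.255.255) -> 64.36.242.138
  4.206.0.0/15 (4.206.0.0 - 4.207.255.255) -> 64.36.242.199
  4.207.0.0/16 (4.207.0.0 - 4.207.255.255) -> 64.36.242.46
More-specific entries that do NOT match:
  4.207.145.216/30 (4.207.145.216 - 4.207.145.219) does not contain 4.207.145.202
  4.205.145.128/25 (4.205.145.128 - 4.205.145.255) does not contain 4.207.145.202
  4.207.144.128/25 (4.207.144.128 - 4.207.144.255) does not contain 4.207.145.202
  4.207.144.0/24 (4.207.144.0 - 4.207.144.255) does not contain 4.207.145.202
  4.207.148.0/22 (4.207.148.0 - 4.207.151.255) does not contain 4.207.145.202
  4.206.128.0/17 (4.206.128.0 - 4.206.255.255) does not contain 4.207.145.202
Longest matching prefix is /16 -> next hop 64.36.242.46.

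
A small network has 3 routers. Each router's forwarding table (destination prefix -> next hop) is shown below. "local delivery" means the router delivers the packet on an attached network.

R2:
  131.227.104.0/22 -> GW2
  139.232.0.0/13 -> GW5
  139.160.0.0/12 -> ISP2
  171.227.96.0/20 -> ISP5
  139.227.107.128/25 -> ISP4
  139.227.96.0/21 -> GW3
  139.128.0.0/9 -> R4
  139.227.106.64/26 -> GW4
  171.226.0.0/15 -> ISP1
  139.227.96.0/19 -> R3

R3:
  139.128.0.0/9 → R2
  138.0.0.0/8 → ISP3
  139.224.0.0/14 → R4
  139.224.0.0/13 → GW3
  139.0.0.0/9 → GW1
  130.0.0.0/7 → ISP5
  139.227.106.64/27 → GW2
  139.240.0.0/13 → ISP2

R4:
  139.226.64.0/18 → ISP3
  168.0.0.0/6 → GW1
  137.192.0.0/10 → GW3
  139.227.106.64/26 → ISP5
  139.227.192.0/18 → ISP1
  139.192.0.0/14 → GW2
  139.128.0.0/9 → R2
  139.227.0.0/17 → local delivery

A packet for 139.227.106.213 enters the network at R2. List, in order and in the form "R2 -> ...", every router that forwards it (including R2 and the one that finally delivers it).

At R2: longest match for 139.227.106.213 is 139.227.96.0/19 -> R3
At R3: longest match for 139.227.106.213 is 139.224.0.0/14 -> R4
At R4: longest match for 139.227.106.213 is 139.227.0.0/17 -> local delivery

R2 -> R3 -> R4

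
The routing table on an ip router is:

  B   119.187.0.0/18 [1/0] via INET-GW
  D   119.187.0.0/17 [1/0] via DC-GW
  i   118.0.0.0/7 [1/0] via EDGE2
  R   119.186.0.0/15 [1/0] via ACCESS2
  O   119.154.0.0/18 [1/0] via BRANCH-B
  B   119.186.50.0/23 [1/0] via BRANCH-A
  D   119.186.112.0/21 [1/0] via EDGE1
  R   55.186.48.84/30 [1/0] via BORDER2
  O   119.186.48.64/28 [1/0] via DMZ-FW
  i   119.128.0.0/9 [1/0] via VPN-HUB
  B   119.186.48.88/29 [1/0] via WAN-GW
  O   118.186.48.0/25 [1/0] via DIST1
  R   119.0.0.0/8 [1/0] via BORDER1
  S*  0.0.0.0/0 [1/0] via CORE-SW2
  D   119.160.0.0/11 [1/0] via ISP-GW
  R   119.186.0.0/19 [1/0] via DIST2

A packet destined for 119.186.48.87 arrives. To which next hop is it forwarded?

Routes whose prefix contains 119.186.48.87:
  0.0.0.0/0 (default, matches everything) -> CORE-SW2
  118.0.0.0/7 (118.0.0.0 - 119.255.255.255) -> EDGE2
  119.0.0.0/8 (119.0.0.0 - 119.255.255.255) -> BORDER1
  119.128.0.0/9 (119.128.0.0 - 119.255.255.255) -> VPN-HUB
  119.160.0.0/11 (119.160.0.0 - 119.191.255.255) -> ISP-GW
  119.186.0.0/15 (119.186.0.0 - 119.187.255.255) -> ACCESS2
More-specific entries that do NOT match:
  55.186.48.84/30 (55.186.48.84 - 55.186.48.87) does not contain 119.186.48.87
  119.186.48.88/29 (119.186.48.88 - 119.186.48.95) does not contain 119.186.48.87
  119.186.48.64/28 (119.186.48.64 - 119.186.48.79) does not contain 119.186.48.87
  118.186.48.0/25 (118.186.48.0 - 118.186.48.127) does not contain 119.186.48.87
  119.186.50.0/23 (119.186.50.0 - 119.186.51.255) does not contain 119.186.48.87
  119.186.112.0/21 (119.186.112.0 - 119.186.119.255) does not contain 119.186.48.87
  119.186.0.0/19 (119.186.0.0 - 119.186.31.255) does not contain 119.186.48.87
  119.187.0.0/18 (119.187.0.0 - 119.187.63.255) does not contain 119.186.48.87
  119.154.0.0/18 (119.154.0.0 - 119.154.63.255) does not contain 119.186.48.87
  119.187.0.0/17 (119.187.0.0 - 119.187.127.255) does not contain 119.186.48.87
Longest matching prefix is /15 -> next hop ACCESS2.

ACCESS2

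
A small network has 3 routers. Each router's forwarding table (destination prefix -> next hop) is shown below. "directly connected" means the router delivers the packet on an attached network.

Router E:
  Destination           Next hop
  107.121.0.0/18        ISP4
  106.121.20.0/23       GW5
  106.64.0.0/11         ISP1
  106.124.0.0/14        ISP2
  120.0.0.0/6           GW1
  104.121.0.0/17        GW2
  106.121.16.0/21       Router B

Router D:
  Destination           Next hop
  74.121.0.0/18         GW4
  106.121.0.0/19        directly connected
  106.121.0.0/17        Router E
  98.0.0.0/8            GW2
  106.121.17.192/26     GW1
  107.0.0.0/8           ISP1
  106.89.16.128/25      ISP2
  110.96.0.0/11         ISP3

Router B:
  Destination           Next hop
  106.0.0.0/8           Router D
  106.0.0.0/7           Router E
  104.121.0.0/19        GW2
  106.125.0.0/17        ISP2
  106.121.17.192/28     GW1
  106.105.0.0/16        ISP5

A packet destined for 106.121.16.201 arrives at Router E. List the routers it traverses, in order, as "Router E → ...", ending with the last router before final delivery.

Router E → Router B → Router D

At Router E: longest match for 106.121.16.201 is 106.121.16.0/21 -> Router B
At Router B: longest match for 106.121.16.201 is 106.0.0.0/8 -> Router D
At Router D: longest match for 106.121.16.201 is 106.121.0.0/19 -> directly connected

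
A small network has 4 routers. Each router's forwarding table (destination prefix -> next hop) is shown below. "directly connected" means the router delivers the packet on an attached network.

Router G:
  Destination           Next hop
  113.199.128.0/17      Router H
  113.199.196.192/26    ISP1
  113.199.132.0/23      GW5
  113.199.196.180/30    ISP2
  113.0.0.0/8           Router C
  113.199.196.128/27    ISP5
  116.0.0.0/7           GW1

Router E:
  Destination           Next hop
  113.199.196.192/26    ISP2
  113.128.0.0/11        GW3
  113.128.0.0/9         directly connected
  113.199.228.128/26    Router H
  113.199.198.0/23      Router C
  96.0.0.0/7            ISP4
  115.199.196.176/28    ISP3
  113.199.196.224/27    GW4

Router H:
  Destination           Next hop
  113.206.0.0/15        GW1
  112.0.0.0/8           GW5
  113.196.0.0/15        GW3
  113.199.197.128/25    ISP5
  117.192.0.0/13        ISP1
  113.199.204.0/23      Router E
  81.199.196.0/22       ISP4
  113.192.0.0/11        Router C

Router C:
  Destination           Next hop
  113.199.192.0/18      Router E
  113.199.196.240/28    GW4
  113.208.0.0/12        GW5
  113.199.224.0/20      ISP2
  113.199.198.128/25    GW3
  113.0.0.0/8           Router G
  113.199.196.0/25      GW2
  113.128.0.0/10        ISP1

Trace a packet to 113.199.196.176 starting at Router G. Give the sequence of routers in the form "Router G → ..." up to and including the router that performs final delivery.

At Router G: longest match for 113.199.196.176 is 113.199.128.0/17 -> Router H
At Router H: longest match for 113.199.196.176 is 113.192.0.0/11 -> Router C
At Router C: longest match for 113.199.196.176 is 113.199.192.0/18 -> Router E
At Router E: longest match for 113.199.196.176 is 113.128.0.0/9 -> directly connected

Router G → Router H → Router C → Router E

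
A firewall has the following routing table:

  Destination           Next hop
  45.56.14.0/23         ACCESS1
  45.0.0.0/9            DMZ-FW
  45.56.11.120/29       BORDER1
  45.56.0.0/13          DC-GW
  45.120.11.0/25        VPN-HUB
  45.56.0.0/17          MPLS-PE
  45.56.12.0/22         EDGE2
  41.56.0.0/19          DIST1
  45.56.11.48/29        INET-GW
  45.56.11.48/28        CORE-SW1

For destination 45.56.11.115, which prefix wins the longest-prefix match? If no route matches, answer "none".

45.56.0.0/17

Entries matching 45.56.11.115:
  45.0.0.0/9 (45.0.0.0 - 45.127.255.255)
  45.56.0.0/13 (45.56.0.0 - 45.63.255.255)
  45.56.0.0/17 (45.56.0.0 - 45.56.127.255)
Most specific is 45.56.0.0/17.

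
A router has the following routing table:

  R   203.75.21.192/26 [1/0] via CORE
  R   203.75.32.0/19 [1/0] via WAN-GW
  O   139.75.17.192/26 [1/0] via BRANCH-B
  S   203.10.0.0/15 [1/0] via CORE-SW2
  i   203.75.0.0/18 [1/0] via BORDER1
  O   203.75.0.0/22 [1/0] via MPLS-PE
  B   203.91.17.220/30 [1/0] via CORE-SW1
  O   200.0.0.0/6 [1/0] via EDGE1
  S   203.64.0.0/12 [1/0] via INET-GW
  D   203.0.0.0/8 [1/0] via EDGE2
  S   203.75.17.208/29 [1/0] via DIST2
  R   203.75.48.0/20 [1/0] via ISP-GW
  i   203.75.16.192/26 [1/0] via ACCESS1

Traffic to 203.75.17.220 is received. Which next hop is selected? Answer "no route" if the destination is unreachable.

BORDER1

Routes whose prefix contains 203.75.17.220:
  200.0.0.0/6 (200.0.0.0 - 203.255.255.255) -> EDGE1
  203.0.0.0/8 (203.0.0.0 - 203.255.255.255) -> EDGE2
  203.64.0.0/12 (203.64.0.0 - 203.79.255.255) -> INET-GW
  203.75.0.0/18 (203.75.0.0 - 203.75.63.255) -> BORDER1
More-specific entries that do NOT match:
  203.91.17.220/30 (203.91.17.220 - 203.91.17.223) does not contain 203.75.17.220
  203.75.17.208/29 (203.75.17.208 - 203.75.17.215) does not contain 203.75.17.220
  203.75.21.192/26 (203.75.21.192 - 203.75.21.255) does not contain 203.75.17.220
  139.75.17.192/26 (139.75.17.192 - 139.75.17.255) does not contain 203.75.17.220
  203.75.16.192/26 (203.75.16.192 - 203.75.16.255) does not contain 203.75.17.220
  203.75.0.0/22 (203.75.0.0 - 203.75.3.255) does not contain 203.75.17.220
  203.75.48.0/20 (203.75.48.0 - 203.75.63.255) does not contain 203.75.17.220
  203.75.32.0/19 (203.75.32.0 - 203.75.63.255) does not contain 203.75.17.220
Longest matching prefix is /18 -> next hop BORDER1.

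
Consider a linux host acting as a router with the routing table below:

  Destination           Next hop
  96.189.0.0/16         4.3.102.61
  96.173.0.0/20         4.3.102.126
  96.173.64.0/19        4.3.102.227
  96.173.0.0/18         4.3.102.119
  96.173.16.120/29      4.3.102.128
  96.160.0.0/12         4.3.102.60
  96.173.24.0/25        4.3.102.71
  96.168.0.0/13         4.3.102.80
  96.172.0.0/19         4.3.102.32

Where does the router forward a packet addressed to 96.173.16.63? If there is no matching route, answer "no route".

4.3.102.119

Routes whose prefix contains 96.173.16.63:
  96.160.0.0/12 (96.160.0.0 - 96.175.255.255) -> 4.3.102.60
  96.168.0.0/13 (96.168.0.0 - 96.175.255.255) -> 4.3.102.80
  96.173.0.0/18 (96.173.0.0 - 96.173.63.255) -> 4.3.102.119
More-specific entries that do NOT match:
  96.173.16.120/29 (96.173.16.120 - 96.173.16.127) does not contain 96.173.16.63
  96.173.24.0/25 (96.173.24.0 - 96.173.24.127) does not contain 96.173.16.63
  96.173.0.0/20 (96.173.0.0 - 96.173.15.255) does not contain 96.173.16.63
  96.173.64.0/19 (96.173.64.0 - 96.173.95.255) does not contain 96.173.16.63
  96.172.0.0/19 (96.172.0.0 - 96.172.31.255) does not contain 96.173.16.63
Longest matching prefix is /18 -> next hop 4.3.102.119.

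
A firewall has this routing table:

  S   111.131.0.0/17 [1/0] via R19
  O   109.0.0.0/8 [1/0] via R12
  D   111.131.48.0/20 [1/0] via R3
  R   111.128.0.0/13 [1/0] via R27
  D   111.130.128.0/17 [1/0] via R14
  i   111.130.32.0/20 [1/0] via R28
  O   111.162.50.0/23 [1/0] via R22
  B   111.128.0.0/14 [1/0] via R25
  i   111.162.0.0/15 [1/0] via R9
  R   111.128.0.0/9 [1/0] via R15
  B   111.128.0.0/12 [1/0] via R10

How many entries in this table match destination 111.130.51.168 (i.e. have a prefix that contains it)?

4

Prefixes containing 111.130.51.168:
  111.128.0.0/9 (111.128.0.0 - 111.255.255.255)
  111.128.0.0/12 (111.128.0.0 - 111.143.255.255)
  111.128.0.0/13 (111.128.0.0 - 111.135.255.255)
  111.128.0.0/14 (111.128.0.0 - 111.131.255.255)
Total matching entries: 4.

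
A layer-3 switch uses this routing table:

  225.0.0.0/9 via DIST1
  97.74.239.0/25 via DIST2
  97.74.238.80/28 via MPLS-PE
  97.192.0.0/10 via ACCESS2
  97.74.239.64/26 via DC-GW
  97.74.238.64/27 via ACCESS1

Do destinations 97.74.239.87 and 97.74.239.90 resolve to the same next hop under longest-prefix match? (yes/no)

yes

97.74.239.87: longest match 97.74.239.64/26 -> DC-GW
97.74.239.90: longest match 97.74.239.64/26 -> DC-GW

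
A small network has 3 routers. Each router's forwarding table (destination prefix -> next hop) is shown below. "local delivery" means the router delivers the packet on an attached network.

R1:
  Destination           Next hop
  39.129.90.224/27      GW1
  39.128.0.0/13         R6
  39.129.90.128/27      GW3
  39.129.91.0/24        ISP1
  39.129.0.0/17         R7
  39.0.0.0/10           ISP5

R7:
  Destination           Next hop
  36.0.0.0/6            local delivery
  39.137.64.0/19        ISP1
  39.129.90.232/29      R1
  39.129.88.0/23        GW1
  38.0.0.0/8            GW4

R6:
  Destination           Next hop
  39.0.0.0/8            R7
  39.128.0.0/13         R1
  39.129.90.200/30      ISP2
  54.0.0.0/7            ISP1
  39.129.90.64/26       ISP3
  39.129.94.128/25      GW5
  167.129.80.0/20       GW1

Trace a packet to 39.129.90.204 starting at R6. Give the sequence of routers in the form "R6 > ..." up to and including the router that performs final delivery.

R6 > R1 > R7

At R6: longest match for 39.129.90.204 is 39.128.0.0/13 -> R1
At R1: longest match for 39.129.90.204 is 39.129.0.0/17 -> R7
At R7: longest match for 39.129.90.204 is 36.0.0.0/6 -> local delivery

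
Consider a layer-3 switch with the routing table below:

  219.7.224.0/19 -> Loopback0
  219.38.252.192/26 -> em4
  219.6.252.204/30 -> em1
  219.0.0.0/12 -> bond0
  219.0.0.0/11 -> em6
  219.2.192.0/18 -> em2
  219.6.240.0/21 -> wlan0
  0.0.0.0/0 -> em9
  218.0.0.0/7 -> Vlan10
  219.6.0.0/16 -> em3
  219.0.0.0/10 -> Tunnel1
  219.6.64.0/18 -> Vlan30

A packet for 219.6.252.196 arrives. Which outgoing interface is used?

Routes whose prefix contains 219.6.252.196:
  0.0.0.0/0 (default, matches everything) -> em9
  218.0.0.0/7 (218.0.0.0 - 219.255.255.255) -> Vlan10
  219.0.0.0/10 (219.0.0.0 - 219.63.255.255) -> Tunnel1
  219.0.0.0/11 (219.0.0.0 - 219.31.255.255) -> em6
  219.0.0.0/12 (219.0.0.0 - 219.15.255.255) -> bond0
  219.6.0.0/16 (219.6.0.0 - 219.6.255.255) -> em3
More-specific entries that do NOT match:
  219.6.252.204/30 (219.6.252.204 - 219.6.252.207) does not contain 219.6.252.196
  219.38.252.192/26 (219.38.252.192 - 219.38.252.255) does not contain 219.6.252.196
  219.6.240.0/21 (219.6.240.0 - 219.6.247.255) does not contain 219.6.252.196
  219.7.224.0/19 (219.7.224.0 - 219.7.255.255) does not contain 219.6.252.196
  219.2.192.0/18 (219.2.192.0 - 219.2.255.255) does not contain 219.6.252.196
  219.6.64.0/18 (219.6.64.0 - 219.6.127.255) does not contain 219.6.252.196
Longest matching prefix is /16 -> interface em3.

em3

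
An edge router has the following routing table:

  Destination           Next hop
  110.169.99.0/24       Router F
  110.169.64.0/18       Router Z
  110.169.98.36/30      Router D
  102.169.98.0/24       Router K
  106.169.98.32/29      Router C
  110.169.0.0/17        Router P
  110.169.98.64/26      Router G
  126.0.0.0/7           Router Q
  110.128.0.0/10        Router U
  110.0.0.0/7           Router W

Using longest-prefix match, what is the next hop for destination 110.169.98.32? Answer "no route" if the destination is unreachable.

Routes whose prefix contains 110.169.98.32:
  110.0.0.0/7 (110.0.0.0 - 111.255.255.255) -> Router W
  110.128.0.0/10 (110.128.0.0 - 110.191.255.255) -> Router U
  110.169.0.0/17 (110.169.0.0 - 110.169.127.255) -> Router P
  110.169.64.0/18 (110.169.64.0 - 110.169.127.255) -> Router Z
More-specific entries that do NOT match:
  110.169.98.36/30 (110.169.98.36 - 110.169.98.39) does not contain 110.169.98.32
  106.169.98.32/29 (106.169.98.32 - 106.169.98.39) does not contain 110.169.98.32
  110.169.98.64/26 (110.169.98.64 - 110.169.98.127) does not contain 110.169.98.32
  110.169.99.0/24 (110.169.99.0 - 110.169.99.255) does not contain 110.169.98.32
  102.169.98.0/24 (102.169.98.0 - 102.169.98.255) does not contain 110.169.98.32
Longest matching prefix is /18 -> next hop Router Z.

Router Z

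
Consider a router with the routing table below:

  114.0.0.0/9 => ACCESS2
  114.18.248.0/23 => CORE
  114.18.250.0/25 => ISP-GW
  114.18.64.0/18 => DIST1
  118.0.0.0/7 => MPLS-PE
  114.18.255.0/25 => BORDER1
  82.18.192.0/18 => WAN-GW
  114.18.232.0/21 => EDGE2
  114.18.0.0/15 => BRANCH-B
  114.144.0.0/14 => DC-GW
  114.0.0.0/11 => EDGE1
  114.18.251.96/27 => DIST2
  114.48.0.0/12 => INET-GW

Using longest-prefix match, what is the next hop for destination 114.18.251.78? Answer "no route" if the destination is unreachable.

BRANCH-B

Routes whose prefix contains 114.18.251.78:
  114.0.0.0/9 (114.0.0.0 - 114.127.255.255) -> ACCESS2
  114.0.0.0/11 (114.0.0.0 - 114.31.255.255) -> EDGE1
  114.18.0.0/15 (114.18.0.0 - 114.19.255.255) -> BRANCH-B
More-specific entries that do NOT match:
  114.18.251.96/27 (114.18.251.96 - 114.18.251.127) does not contain 114.18.251.78
  114.18.250.0/25 (114.18.250.0 - 114.18.250.127) does not contain 114.18.251.78
  114.18.255.0/25 (114.18.255.0 - 114.18.255.127) does not contain 114.18.251.78
  114.18.248.0/23 (114.18.248.0 - 114.18.249.255) does not contain 114.18.251.78
  114.18.232.0/21 (114.18.232.0 - 114.18.239.255) does not contain 114.18.251.78
  114.18.64.0/18 (114.18.64.0 - 114.18.127.255) does not contain 114.18.251.78
  82.18.192.0/18 (82.18.192.0 - 82.18.255.255) does not contain 114.18.251.78
Longest matching prefix is /15 -> next hop BRANCH-B.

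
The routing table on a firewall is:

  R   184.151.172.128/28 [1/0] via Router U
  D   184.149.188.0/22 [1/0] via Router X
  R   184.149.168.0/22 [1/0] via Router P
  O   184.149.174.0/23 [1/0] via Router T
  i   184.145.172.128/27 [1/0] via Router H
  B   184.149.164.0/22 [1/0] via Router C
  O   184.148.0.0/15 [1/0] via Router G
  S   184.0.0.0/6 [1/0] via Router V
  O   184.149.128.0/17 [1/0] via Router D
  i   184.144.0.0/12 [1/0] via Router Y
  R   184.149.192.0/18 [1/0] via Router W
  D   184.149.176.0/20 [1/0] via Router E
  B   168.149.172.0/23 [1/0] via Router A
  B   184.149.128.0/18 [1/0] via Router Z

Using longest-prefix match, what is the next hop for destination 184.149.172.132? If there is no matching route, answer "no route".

Router Z

Routes whose prefix contains 184.149.172.132:
  184.0.0.0/6 (184.0.0.0 - 187.255.255.255) -> Router V
  184.144.0.0/12 (184.144.0.0 - 184.159.255.255) -> Router Y
  184.148.0.0/15 (184.148.0.0 - 184.149.255.255) -> Router G
  184.149.128.0/17 (184.149.128.0 - 184.149.255.255) -> Router D
  184.149.128.0/18 (184.149.128.0 - 184.149.191.255) -> Router Z
More-specific entries that do NOT match:
  184.151.172.128/28 (184.151.172.128 - 184.151.172.143) does not contain 184.149.172.132
  184.145.172.128/27 (184.145.172.128 - 184.145.172.159) does not contain 184.149.172.132
  184.149.174.0/23 (184.149.174.0 - 184.149.175.255) does not contain 184.149.172.132
  168.149.172.0/23 (168.149.172.0 - 168.149.173.255) does not contain 184.149.172.132
  184.149.188.0/22 (184.149.188.0 - 184.149.191.255) does not contain 184.149.172.132
  184.149.168.0/22 (184.149.168.0 - 184.149.171.255) does not contain 184.149.172.132
  184.149.164.0/22 (184.149.164.0 - 184.149.167.255) does not contain 184.149.172.132
  184.149.176.0/20 (184.149.176.0 - 184.149.191.255) does not contain 184.149.172.132
Longest matching prefix is /18 -> next hop Router Z.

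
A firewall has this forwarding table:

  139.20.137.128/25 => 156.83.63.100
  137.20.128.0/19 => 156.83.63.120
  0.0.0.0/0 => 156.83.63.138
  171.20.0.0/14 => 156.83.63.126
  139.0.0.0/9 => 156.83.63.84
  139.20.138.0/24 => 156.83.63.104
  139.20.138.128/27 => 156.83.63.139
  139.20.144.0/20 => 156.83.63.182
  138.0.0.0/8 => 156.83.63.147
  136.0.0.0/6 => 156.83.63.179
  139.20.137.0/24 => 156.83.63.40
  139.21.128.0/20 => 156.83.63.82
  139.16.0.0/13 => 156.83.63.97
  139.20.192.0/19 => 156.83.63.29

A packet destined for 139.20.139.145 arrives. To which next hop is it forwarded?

Routes whose prefix contains 139.20.139.145:
  0.0.0.0/0 (default, matches everything) -> 156.83.63.138
  136.0.0.0/6 (136.0.0.0 - 139.255.255.255) -> 156.83.63.179
  139.0.0.0/9 (139.0.0.0 - 139.127.255.255) -> 156.83.63.84
  139.16.0.0/13 (139.16.0.0 - 139.23.255.255) -> 156.83.63.97
More-specific entries that do NOT match:
  139.20.138.128/27 (139.20.138.128 - 139.20.138.159) does not contain 139.20.139.145
  139.20.137.128/25 (139.20.137.128 - 139.20.137.255) does not contain 139.20.139.145
  139.20.138.0/24 (139.20.138.0 - 139.20.138.255) does not contain 139.20.139.145
  139.20.137.0/24 (139.20.137.0 - 139.20.137.255) does not contain 139.20.139.145
  139.20.144.0/20 (139.20.144.0 - 139.20.159.255) does not contain 139.20.139.145
  139.21.128.0/20 (139.21.128.0 - 139.21.143.255) does not contain 139.20.139.145
  137.20.128.0/19 (137.20.128.0 - 137.20.159.255) does not contain 139.20.139.145
  139.20.192.0/19 (139.20.192.0 - 139.20.223.255) does not contain 139.20.139.145
  171.20.0.0/14 (171.20.0.0 - 171.23.255.255) does not contain 139.20.139.145
Longest matching prefix is /13 -> next hop 156.83.63.97.

156.83.63.97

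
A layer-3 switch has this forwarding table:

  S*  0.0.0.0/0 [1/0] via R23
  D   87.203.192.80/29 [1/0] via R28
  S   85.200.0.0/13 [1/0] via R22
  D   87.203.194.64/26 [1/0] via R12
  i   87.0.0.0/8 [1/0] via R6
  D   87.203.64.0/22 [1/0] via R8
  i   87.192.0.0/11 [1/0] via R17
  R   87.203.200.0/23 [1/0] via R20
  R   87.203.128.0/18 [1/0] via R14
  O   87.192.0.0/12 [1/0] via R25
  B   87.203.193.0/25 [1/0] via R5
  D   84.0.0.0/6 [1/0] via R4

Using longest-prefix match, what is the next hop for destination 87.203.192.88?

Routes whose prefix contains 87.203.192.88:
  0.0.0.0/0 (default, matches everything) -> R23
  84.0.0.0/6 (84.0.0.0 - 87.255.255.255) -> R4
  87.0.0.0/8 (87.0.0.0 - 87.255.255.255) -> R6
  87.192.0.0/11 (87.192.0.0 - 87.223.255.255) -> R17
  87.192.0.0/12 (87.192.0.0 - 87.207.255.255) -> R25
More-specific entries that do NOT match:
  87.203.192.80/29 (87.203.192.80 - 87.203.192.87) does not contain 87.203.192.88
  87.203.194.64/26 (87.203.194.64 - 87.203.194.127) does not contain 87.203.192.88
  87.203.193.0/25 (87.203.193.0 - 87.203.193.127) does not contain 87.203.192.88
  87.203.200.0/23 (87.203.200.0 - 87.203.201.255) does not contain 87.203.192.88
  87.203.64.0/22 (87.203.64.0 - 87.203.67.255) does not contain 87.203.192.88
  87.203.128.0/18 (87.203.128.0 - 87.203.191.255) does not contain 87.203.192.88
  85.200.0.0/13 (85.200.0.0 - 85.207.255.255) does not contain 87.203.192.88
Longest matching prefix is /12 -> next hop R25.

R25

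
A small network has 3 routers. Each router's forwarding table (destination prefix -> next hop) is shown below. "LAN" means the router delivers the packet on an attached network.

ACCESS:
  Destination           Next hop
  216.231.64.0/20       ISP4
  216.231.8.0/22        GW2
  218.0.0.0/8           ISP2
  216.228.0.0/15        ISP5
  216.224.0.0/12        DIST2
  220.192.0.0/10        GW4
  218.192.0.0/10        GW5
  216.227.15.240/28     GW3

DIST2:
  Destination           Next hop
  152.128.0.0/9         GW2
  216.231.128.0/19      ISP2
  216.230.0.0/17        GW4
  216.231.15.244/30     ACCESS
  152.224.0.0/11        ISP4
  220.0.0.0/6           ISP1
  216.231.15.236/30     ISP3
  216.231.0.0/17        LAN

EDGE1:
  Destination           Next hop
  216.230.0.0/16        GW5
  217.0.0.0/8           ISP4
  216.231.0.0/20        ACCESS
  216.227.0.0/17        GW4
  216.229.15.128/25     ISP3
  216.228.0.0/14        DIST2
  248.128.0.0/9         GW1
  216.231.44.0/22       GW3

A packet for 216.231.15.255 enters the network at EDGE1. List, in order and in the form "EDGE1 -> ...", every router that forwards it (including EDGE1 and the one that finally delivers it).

EDGE1 -> ACCESS -> DIST2

At EDGE1: longest match for 216.231.15.255 is 216.231.0.0/20 -> ACCESS
At ACCESS: longest match for 216.231.15.255 is 216.224.0.0/12 -> DIST2
At DIST2: longest match for 216.231.15.255 is 216.231.0.0/17 -> LAN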